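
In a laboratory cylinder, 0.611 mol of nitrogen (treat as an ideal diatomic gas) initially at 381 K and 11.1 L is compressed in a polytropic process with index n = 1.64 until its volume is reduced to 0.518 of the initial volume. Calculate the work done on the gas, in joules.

P₁ = nRT₁/V₁ = 0.611×8.314×381/11.1 = 174 kPa.
Polytropic n=1.64: T₂ = T₁(V₁/V₂)^(n−1) = 381×(1.93)^0.64 = 580 K; P₂ = P₁(V₁/V₂)^n = 513 kPa.
W = (P₁V₁−P₂V₂)/(n−1) = (174×11.1−513×5.75)/0.64 = -1580 J.
Work done on the gas = −W_by = 1580 J.

1580 J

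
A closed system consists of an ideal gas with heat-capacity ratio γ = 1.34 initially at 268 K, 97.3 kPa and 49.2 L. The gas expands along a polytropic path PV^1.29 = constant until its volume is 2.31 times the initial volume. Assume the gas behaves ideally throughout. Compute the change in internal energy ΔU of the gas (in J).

n = P₁V₁/(RT₁) = 97.3×49.2/(8.314×268) = 2.15 mol.
Polytropic n=1.29: T₂ = T₁(V₁/V₂)^(n−1) = 268×(0.433)^0.29 = 210 K; P₂ = P₁(V₁/V₂)^n = 33.0 kPa.
For an ideal gas ΔU = nCvΔT with Cv = R/(γ−1) = 24.5 J/(mol·K).
ΔU = 2.15×24.5×(210−268) = -3040 J.

-3040 J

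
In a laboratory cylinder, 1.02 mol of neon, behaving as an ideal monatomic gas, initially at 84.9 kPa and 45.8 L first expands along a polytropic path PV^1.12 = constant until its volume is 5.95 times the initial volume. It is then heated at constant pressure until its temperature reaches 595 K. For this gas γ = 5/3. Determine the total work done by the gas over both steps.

8150 J

T₁ = P₁V₁/(nR) = 84.9×45.8/(1.02×8.314) = 459 K.
Step 1 — Polytropic n=1.12: T₂ = T₁(V₁/V₂)^(n−1) = 459×(0.168)^0.12 = 370 K; P₂ = P₁(V₁/V₂)^n = 11.5 kPa.
W = (P₁V₁−P₂V₂)/(n−1) = (84.9×45.8−11.5×273)/0.12 = 6240 J.
ΔU = nCvΔT = 1.02×12.5×(370−459) = -1120 J.
Q = ΔU + W = 5120 J.
State after step 1: P = 11.5 kPa, V = 273 L, T = 370 K.
Step 2 — Isobaric: P stays 11.5 kPa; V/T = const ⇒ T₂ = 595 K, V₂ = 438 L.
W = PΔV = 11.5×(438−273) kPa·L = 1910 J.
ΔU = nCvΔT = 1.02×12.5×(595−370) = 2860 J.
Q = ΔU + W = nCpΔT = 4770 J.
Net over both steps: W = 8150 J, Q = 9890 J, ΔU = 1740 J.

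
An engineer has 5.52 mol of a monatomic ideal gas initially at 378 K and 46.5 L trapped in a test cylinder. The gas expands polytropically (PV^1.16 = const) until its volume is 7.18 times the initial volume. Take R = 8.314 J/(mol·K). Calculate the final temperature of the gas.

P₁ = nRT₁/V₁ = 5.52×8.314×378/46.5 = 373 kPa.
Polytropic n=1.16: T₂ = T₁(V₁/V₂)^(n−1) = 378×(0.139)^0.16 = 276 K; P₂ = P₁(V₁/V₂)^n = 37.9 kPa.

276 K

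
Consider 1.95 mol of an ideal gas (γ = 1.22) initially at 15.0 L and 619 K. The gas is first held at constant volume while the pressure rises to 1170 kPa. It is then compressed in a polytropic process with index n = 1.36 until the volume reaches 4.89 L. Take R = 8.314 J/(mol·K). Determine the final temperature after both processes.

P₁ = nRT₁/V₁ = 1.95×8.314×619/15.0 = 669 kPa.
Step 1 — Isochoric: V stays 15.0 L; P/T = const ⇒ T₂ = 1080 K, P₂ = 1170 kPa.
W = 0 (no volume change).
ΔU = nCvΔT = 1.95×37.8×(1080−619) = 34200 J.
Q = ΔU = 34200 J.
State after step 1: P = 1170 kPa, V = 15.0 L, T = 1080 K.
Step 2 — Polytropic n=1.36: T₂ = T₁(V₁/V₂)^(n−1) = 1080×(3.07)^0.36 = 1620 K; P₂ = P₁(V₁/V₂)^n = 5370 kPa.
W = (P₁V₁−P₂V₂)/(n−1) = (1170×15.0−5370×4.89)/0.36 = -24200 J.
ΔU = nCvΔT = 1.95×37.8×(1620−1080) = 39700 J.
Q = ΔU + W = 15400 J.
Net over both steps: W = -24200 J, Q = 49600 J, ΔU = 73800 J.

1620 K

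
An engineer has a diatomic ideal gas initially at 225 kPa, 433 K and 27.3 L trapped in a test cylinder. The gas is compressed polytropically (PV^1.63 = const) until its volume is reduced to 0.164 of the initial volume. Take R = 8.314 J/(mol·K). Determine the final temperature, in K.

1350 K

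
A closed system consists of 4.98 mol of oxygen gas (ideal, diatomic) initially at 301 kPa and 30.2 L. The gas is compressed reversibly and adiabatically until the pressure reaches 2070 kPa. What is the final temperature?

381 K

T₁ = P₁V₁/(nR) = 301×30.2/(4.98×8.314) = 220 K.
Adiabatic: T₂/T₁ = (P₂/P₁)^((γ−1)/γ) ⇒ T₂ = 220×(6.88)^0.286 = 381 K; V₂ = 7.62 L.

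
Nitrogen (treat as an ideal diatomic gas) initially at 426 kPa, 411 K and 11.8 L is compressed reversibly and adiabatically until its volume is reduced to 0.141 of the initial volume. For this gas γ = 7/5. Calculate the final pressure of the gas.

6610 kPa

Adiabatic: TV^(γ−1) = const ⇒ T₂ = 411×(7.09)^0.400 = 900 K; PV^γ = const ⇒ P₂ = 6610 kPa.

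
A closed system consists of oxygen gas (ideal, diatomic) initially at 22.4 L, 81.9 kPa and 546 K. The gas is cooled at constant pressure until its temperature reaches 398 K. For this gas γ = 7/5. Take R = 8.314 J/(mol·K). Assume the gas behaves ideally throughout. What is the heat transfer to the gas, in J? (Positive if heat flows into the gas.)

-1740 J

n = P₁V₁/(RT₁) = 81.9×22.4/(8.314×546) = 0.404 mol.
Isobaric: P stays 81.9 kPa; V/T = const ⇒ T₂ = 398 K, V₂ = 16.3 L.
W = PΔV = 81.9×(16.3−22.4) kPa·L = -497 J.
ΔU = nCvΔT = 0.404×20.8×(398−546) = -1240 J.
Q = ΔU + W = nCpΔT = -1740 J.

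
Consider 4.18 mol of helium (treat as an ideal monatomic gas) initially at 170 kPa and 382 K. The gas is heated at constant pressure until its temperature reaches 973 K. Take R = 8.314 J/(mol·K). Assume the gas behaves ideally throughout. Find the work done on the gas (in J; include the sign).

V₁ = nRT₁/P₁ = 4.18×8.314×382/170 = 78.1 L.
Isobaric: P stays 170 kPa; V/T = const ⇒ T₂ = 973 K, V₂ = 199 L.
W = PΔV = 170×(199−78.1) kPa·L = 20500 J.
Work done on the gas = −W_by = -20500 J.

-20500 J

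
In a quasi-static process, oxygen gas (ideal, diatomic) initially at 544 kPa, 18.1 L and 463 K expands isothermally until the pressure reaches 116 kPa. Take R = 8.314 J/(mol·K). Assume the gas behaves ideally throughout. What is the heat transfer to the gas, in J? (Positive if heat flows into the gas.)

15200 J

n = P₁V₁/(RT₁) = 544×18.1/(8.314×463) = 2.56 mol.
Isothermal: T stays 463 K; PV = const ⇒ V₂ = 84.9 L, P₂ = 116 kPa.
ΔU = 0 (ideal gas, T constant).
W = nRT ln(V₂/V₁) = 2.56×8.314×463×ln(4.69) = 15200 J.
Q = ΔU + W = 15200 J.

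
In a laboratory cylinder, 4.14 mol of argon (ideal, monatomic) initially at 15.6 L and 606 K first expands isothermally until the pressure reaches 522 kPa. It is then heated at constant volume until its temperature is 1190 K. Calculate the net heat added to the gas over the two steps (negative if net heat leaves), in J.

P₁ = nRT₁/V₁ = 4.14×8.314×606/15.6 = 1340 kPa.
Step 1 — Isothermal: T stays 606 K; PV = const ⇒ V₂ = 40.0 L, P₂ = 522 kPa.
ΔU = 0 (ideal gas, T constant).
W = nRT ln(V₂/V₁) = 4.14×8.314×606×ln(2.56) = 19600 J.
Q = ΔU + W = 19600 J.
State after step 1: P = 522 kPa, V = 40.0 L, T = 606 K.
Step 2 — Isochoric: V stays 40.0 L; P/T = const ⇒ T₂ = 1190 K, P₂ = 1030 kPa.
W = 0 (no volume change).
ΔU = nCvΔT = 4.14×12.5×(1190−606) = 30200 J.
Q = ΔU = 30200 J.
Net over both steps: W = 19600 J, Q = 49800 J, ΔU = 30200 J.

49800 J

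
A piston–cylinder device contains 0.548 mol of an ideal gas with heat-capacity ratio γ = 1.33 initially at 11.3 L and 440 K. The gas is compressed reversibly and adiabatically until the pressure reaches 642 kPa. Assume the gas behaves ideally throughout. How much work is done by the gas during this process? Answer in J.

P₁ = nRT₁/V₁ = 0.548×8.314×440/11.3 = 177 kPa.
Adiabatic: T₂/T₁ = (P₂/P₁)^((γ−1)/γ) ⇒ T₂ = 440×(3.62)^0.248 = 605 K; V₂ = 4.30 L.
ΔU = nCvΔT = 0.548×25.2×(605−440) = 2280 J.
Q = 0 for an adiabatic process, so W = −ΔU = -2280 J.

-2280 J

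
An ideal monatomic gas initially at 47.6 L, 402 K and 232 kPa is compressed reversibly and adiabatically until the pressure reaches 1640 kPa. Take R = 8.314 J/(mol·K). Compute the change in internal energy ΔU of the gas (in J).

19700 J

n = P₁V₁/(RT₁) = 232×47.6/(8.314×402) = 3.30 mol.
Adiabatic: T₂/T₁ = (P₂/P₁)^((γ−1)/γ) ⇒ T₂ = 402×(7.07)^0.400 = 879 K; V₂ = 14.7 L.
For an ideal gas ΔU = nCvΔT with Cv = (3/2)R = 12.5 J/(mol·K).
ΔU = 3.30×12.5×(879−402) = 19700 J.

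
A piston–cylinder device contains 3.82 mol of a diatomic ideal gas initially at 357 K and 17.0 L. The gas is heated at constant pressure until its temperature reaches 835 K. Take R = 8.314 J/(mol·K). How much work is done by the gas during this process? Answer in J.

P₁ = nRT₁/V₁ = 3.82×8.314×357/17.0 = 667 kPa.
Isobaric: P stays 667 kPa; V/T = const ⇒ T₂ = 835 K, V₂ = 39.8 L.
W = PΔV = 667×(39.8−17.0) kPa·L = 15200 J.

15200 J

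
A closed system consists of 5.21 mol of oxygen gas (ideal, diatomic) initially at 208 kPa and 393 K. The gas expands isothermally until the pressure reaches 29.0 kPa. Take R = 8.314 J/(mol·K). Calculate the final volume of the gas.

V₁ = nRT₁/P₁ = 5.21×8.314×393/208 = 81.8 L.
Isothermal: T stays 393 K; PV = const ⇒ V₂ = 587 L, P₂ = 29.0 kPa.

587 L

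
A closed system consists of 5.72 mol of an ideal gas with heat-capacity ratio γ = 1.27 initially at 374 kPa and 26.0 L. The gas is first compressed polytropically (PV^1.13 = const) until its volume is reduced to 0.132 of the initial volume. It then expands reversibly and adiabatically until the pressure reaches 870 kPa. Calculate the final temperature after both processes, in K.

T₁ = P₁V₁/(nR) = 374×26.0/(5.72×8.314) = 204 K.
Step 1 — Polytropic n=1.13: T₂ = T₁(V₁/V₂)^(n−1) = 204×(7.58)^0.13 = 266 K; P₂ = P₁(V₁/V₂)^n = 3690 kPa.
W = (P₁V₁−P₂V₂)/(n−1) = (374×26.0−3690×3.43)/0.13 = -22500 J.
ΔU = nCvΔT = 5.72×30.8×(266−204) = 10800 J.
Q = ΔU + W = -11700 J.
State after step 1: P = 3690 kPa, V = 3.43 L, T = 266 K.
Step 2 — Adiabatic: T₂/T₁ = (P₂/P₁)^((γ−1)/γ) ⇒ T₂ = 266×(0.236)^0.213 = 196 K; V₂ = 10.7 L.
ΔU = nCvΔT = 5.72×30.8×(196−266) = -12400 J.
Q = 0 for an adiabatic process, so W = −ΔU = 12400 J.
Net over both steps: W = -10100 J, Q = -11700 J, ΔU = -1540 J.

196 K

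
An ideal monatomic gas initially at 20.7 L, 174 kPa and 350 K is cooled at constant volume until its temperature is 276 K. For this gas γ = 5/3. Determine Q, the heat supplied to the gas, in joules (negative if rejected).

n = P₁V₁/(RT₁) = 174×20.7/(8.314×350) = 1.24 mol.
Isochoric: V stays 20.7 L; P/T = const ⇒ T₂ = 276 K, P₂ = 137 kPa.
W = 0 (no volume change).
ΔU = nCvΔT = 1.24×12.5×(276−350) = -1140 J.
Q = ΔU = -1140 J.

-1140 J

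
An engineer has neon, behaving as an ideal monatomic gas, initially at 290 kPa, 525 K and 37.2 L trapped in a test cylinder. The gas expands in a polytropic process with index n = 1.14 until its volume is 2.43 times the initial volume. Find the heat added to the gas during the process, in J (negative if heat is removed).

7120 J

n = P₁V₁/(RT₁) = 290×37.2/(8.314×525) = 2.47 mol.
Polytropic n=1.14: T₂ = T₁(V₁/V₂)^(n−1) = 525×(0.412)^0.14 = 464 K; P₂ = P₁(V₁/V₂)^n = 105 kPa.
W = (P₁V₁−P₂V₂)/(n−1) = (290×37.2−105×90.4)/0.14 = 9010 J.
ΔU = nCvΔT = 2.47×12.5×(464−525) = -1890 J.
Q = ΔU + W = 7120 J.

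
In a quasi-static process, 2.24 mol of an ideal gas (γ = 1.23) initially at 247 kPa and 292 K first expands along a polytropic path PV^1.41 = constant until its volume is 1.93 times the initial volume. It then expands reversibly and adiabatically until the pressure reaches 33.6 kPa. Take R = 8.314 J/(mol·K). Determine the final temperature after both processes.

V₁ = nRT₁/P₁ = 2.24×8.314×292/247 = 22.0 L.
Step 1 — Polytropic n=1.41: T₂ = T₁(V₁/V₂)^(n−1) = 292×(0.518)^0.41 = 223 K; P₂ = P₁(V₁/V₂)^n = 97.7 kPa.
W = (P₁V₁−P₂V₂)/(n−1) = (247×22.0−97.7×42.5)/0.41 = 3130 J.
ΔU = nCvΔT = 2.24×36.1×(223−292) = -5590 J.
Q = ΔU + W = -2450 J.
State after step 1: P = 97.7 kPa, V = 42.5 L, T = 223 K.
Step 2 — Adiabatic: T₂/T₁ = (P₂/P₁)^((γ−1)/γ) ⇒ T₂ = 223×(0.344)^0.187 = 183 K; V₂ = 101 L.
ΔU = nCvΔT = 2.24×36.1×(183−223) = -3270 J.
Q = 0 for an adiabatic process, so W = −ΔU = 3270 J.
Net over both steps: W = 6400 J, Q = -2450 J, ΔU = -8860 J.

183 K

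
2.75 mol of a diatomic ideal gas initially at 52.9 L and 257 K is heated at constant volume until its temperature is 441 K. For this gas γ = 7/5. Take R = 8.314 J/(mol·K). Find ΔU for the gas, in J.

10500 J

P₁ = nRT₁/V₁ = 2.75×8.314×257/52.9 = 111 kPa.
Isochoric: V stays 52.9 L; P/T = const ⇒ T₂ = 441 K, P₂ = 191 kPa.
For an ideal gas ΔU = nCvΔT with Cv = (5/2)R = 20.8 J/(mol·K).
ΔU = 2.75×20.8×(441−257) = 10500 J.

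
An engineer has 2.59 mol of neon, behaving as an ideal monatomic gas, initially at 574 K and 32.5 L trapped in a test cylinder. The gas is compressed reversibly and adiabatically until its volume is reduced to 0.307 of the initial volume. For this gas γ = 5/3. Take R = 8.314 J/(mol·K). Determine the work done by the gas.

P₁ = nRT₁/V₁ = 2.59×8.314×574/32.5 = 380 kPa.
Adiabatic: TV^(γ−1) = const ⇒ T₂ = 574×(3.26)^0.667 = 1260 K; PV^γ = const ⇒ P₂ = 2720 kPa.
ΔU = nCvΔT = 2.59×12.5×(1260−574) = 22200 J.
Q = 0 for an adiabatic process, so W = −ΔU = -22200 J.

-22200 J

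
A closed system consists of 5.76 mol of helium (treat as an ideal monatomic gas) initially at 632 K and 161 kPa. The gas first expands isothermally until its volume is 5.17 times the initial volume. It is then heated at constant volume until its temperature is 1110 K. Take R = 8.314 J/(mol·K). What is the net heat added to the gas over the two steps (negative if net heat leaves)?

84100 J

V₁ = nRT₁/P₁ = 5.76×8.314×632/161 = 188 L.
Step 1 — Isothermal: T stays 632 K; PV = const ⇒ V₂ = 972 L, P₂ = 31.1 kPa.
ΔU = 0 (ideal gas, T constant).
W = nRT ln(V₂/V₁) = 5.76×8.314×632×ln(5.17) = 49700 J.
Q = ΔU + W = 49700 J.
State after step 1: P = 31.1 kPa, V = 972 L, T = 632 K.
Step 2 — Isochoric: V stays 972 L; P/T = const ⇒ T₂ = 1110 K, P₂ = 54.7 kPa.
W = 0 (no volume change).
ΔU = nCvΔT = 5.76×12.5×(1110−632) = 34300 J.
Q = ΔU = 34300 J.
Net over both steps: W = 49700 J, Q = 84100 J, ΔU = 34300 J.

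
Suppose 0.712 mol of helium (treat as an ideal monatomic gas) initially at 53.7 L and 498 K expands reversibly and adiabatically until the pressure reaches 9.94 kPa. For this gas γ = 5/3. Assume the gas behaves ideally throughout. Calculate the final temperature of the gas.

251 K

P₁ = nRT₁/V₁ = 0.712×8.314×498/53.7 = 54.9 kPa.
Adiabatic: T₂/T₁ = (P₂/P₁)^((γ−1)/γ) ⇒ T₂ = 498×(0.181)^0.400 = 251 K; V₂ = 150 L.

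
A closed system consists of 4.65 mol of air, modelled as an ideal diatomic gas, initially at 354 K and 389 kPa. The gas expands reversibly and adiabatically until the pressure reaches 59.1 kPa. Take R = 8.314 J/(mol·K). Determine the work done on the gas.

-14200 J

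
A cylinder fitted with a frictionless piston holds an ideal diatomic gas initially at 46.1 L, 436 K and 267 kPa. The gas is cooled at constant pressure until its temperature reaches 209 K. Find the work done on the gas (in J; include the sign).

6410 J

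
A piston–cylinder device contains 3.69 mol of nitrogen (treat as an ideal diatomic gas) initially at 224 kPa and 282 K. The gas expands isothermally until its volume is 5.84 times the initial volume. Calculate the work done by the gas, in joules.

V₁ = nRT₁/P₁ = 3.69×8.314×282/224 = 38.6 L.
Isothermal: T stays 282 K; PV = const ⇒ V₂ = 226 L, P₂ = 38.4 kPa.
W = nRT ln(V₂/V₁) = 3.69×8.314×282×ln(5.84) = 15300 J.

15300 J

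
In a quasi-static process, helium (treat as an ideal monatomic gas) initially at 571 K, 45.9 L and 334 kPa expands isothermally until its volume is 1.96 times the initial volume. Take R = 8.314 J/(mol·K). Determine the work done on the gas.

n = P₁V₁/(RT₁) = 334×45.9/(8.314×571) = 3.23 mol.
Isothermal: T stays 571 K; PV = const ⇒ V₂ = 90.0 L, P₂ = 170 kPa.
W = nRT ln(V₂/V₁) = 3.23×8.314×571×ln(1.96) = 10300 J.
Work done on the gas = −W_by = -10300 J.

-10300 J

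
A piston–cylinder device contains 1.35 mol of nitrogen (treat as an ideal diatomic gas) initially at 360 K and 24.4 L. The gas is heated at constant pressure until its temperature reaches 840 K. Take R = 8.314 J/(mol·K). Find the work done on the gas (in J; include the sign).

-5390 J

P₁ = nRT₁/V₁ = 1.35×8.314×360/24.4 = 166 kPa.
Isobaric: P stays 166 kPa; V/T = const ⇒ T₂ = 840 K, V₂ = 56.9 L.
W = PΔV = 166×(56.9−24.4) kPa·L = 5390 J.
Work done on the gas = −W_by = -5390 J.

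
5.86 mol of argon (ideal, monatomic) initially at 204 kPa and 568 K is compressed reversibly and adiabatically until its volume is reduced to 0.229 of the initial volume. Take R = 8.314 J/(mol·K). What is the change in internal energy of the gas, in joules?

V₁ = nRT₁/P₁ = 5.86×8.314×568/204 = 136 L.
Adiabatic: TV^(γ−1) = const ⇒ T₂ = 568×(4.37)^0.667 = 1520 K; PV^γ = const ⇒ P₂ = 2380 kPa.
For an ideal gas ΔU = nCvΔT with Cv = (3/2)R = 12.5 J/(mol·K).
ΔU = 5.86×12.5×(1520−568) = 69400 J.

69400 J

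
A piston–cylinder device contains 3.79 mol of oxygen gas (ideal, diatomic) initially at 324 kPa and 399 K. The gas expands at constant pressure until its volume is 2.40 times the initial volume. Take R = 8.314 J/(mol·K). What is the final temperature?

958 K

V₁ = nRT₁/P₁ = 3.79×8.314×399/324 = 38.8 L.
Isobaric: P stays 324 kPa; V/T = const ⇒ T₂ = 958 K, V₂ = 93.1 L.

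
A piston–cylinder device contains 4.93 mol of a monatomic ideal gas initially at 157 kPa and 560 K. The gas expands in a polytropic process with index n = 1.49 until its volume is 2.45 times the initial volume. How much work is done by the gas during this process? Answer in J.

V₁ = nRT₁/P₁ = 4.93×8.314×560/157 = 146 L.
Polytropic n=1.49: T₂ = T₁(V₁/V₂)^(n−1) = 560×(0.408)^0.49 = 361 K; P₂ = P₁(V₁/V₂)^n = 41.3 kPa.
W = (P₁V₁−P₂V₂)/(n−1) = (157×146−41.3×358)/0.49 = 16600 J.

16600 J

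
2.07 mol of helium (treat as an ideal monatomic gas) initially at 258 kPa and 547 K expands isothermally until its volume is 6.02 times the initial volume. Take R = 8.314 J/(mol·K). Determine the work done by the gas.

V₁ = nRT₁/P₁ = 2.07×8.314×547/258 = 36.5 L.
Isothermal: T stays 547 K; PV = const ⇒ V₂ = 220 L, P₂ = 42.9 kPa.
W = nRT ln(V₂/V₁) = 2.07×8.314×547×ln(6.02) = 16900 J.

16900 J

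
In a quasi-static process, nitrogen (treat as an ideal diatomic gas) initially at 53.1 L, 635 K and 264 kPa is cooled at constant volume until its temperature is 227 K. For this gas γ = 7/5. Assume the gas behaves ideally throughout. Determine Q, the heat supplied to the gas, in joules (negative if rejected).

n = P₁V₁/(RT₁) = 264×53.1/(8.314×635) = 2.66 mol.
Isochoric: V stays 53.1 L; P/T = const ⇒ T₂ = 227 K, P₂ = 94.4 kPa.
W = 0 (no volume change).
ΔU = nCvΔT = 2.66×20.8×(227−635) = -22500 J.
Q = ΔU = -22500 J.

-22500 J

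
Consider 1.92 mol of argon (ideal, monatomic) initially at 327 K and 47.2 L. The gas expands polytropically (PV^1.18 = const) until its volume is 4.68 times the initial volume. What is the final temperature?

P₁ = nRT₁/V₁ = 1.92×8.314×327/47.2 = 111 kPa.
Polytropic n=1.18: T₂ = T₁(V₁/V₂)^(n−1) = 327×(0.214)^0.18 = 248 K; P₂ = P₁(V₁/V₂)^n = 17.9 kPa.

248 K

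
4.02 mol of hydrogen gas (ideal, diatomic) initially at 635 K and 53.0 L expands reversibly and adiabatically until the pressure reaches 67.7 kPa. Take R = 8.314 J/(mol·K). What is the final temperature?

P₁ = nRT₁/V₁ = 4.02×8.314×635/53.0 = 400 kPa.
Adiabatic: T₂/T₁ = (P₂/P₁)^((γ−1)/γ) ⇒ T₂ = 635×(0.169)^0.286 = 382 K; V₂ = 189 L.

382 K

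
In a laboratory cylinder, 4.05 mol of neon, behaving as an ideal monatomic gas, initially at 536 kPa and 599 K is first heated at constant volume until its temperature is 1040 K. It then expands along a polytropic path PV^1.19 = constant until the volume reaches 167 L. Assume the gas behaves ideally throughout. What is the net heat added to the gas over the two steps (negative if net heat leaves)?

54800 J

V₁ = nRT₁/P₁ = 4.05×8.314×599/536 = 37.6 L.
Step 1 — Isochoric: V stays 37.6 L; P/T = const ⇒ T₂ = 1040 K, P₂ = 931 kPa.
W = 0 (no volume change).
ΔU = nCvΔT = 4.05×12.5×(1040−599) = 22300 J.
Q = ΔU = 22300 J.
State after step 1: P = 931 kPa, V = 37.6 L, T = 1040 K.
Step 2 — Polytropic n=1.19: T₂ = T₁(V₁/V₂)^(n−1) = 1040×(0.225)^0.19 = 784 K; P₂ = P₁(V₁/V₂)^n = 158 kPa.
W = (P₁V₁−P₂V₂)/(n−1) = (931×37.6−158×167)/0.19 = 45400 J.
ΔU = nCvΔT = 4.05×12.5×(784−1040) = -13000 J.
Q = ΔU + W = 32500 J.
Net over both steps: W = 45400 J, Q = 54800 J, ΔU = 9320 J.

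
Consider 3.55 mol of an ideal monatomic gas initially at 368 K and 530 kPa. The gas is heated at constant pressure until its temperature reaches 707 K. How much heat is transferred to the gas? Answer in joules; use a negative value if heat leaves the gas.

25000 J

V₁ = nRT₁/P₁ = 3.55×8.314×368/530 = 20.5 L.
Isobaric: P stays 530 kPa; V/T = const ⇒ T₂ = 707 K, V₂ = 39.4 L.
W = PΔV = 530×(39.4−20.5) kPa·L = 10000 J.
ΔU = nCvΔT = 3.55×12.5×(707−368) = 15000 J.
Q = ΔU + W = nCpΔT = 25000 J.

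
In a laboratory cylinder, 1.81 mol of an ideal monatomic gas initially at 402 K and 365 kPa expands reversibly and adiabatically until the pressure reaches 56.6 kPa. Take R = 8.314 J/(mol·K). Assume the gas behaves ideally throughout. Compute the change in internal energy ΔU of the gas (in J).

-4770 J

V₁ = nRT₁/P₁ = 1.81×8.314×402/365 = 16.6 L.
Adiabatic: T₂/T₁ = (P₂/P₁)^((γ−1)/γ) ⇒ T₂ = 402×(0.155)^0.400 = 191 K; V₂ = 50.7 L.
For an ideal gas ΔU = nCvΔT with Cv = (3/2)R = 12.5 J/(mol·K).
ΔU = 1.81×12.5×(191−402) = -4770 J.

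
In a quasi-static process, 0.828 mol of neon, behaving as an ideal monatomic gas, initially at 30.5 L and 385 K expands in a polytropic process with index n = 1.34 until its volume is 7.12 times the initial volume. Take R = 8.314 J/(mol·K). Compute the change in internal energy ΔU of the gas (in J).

P₁ = nRT₁/V₁ = 0.828×8.314×385/30.5 = 86.9 kPa.
Polytropic n=1.34: T₂ = T₁(V₁/V₂)^(n−1) = 385×(0.140)^0.34 = 198 K; P₂ = P₁(V₁/V₂)^n = 6.26 kPa.
For an ideal gas ΔU = nCvΔT with Cv = (3/2)R = 12.5 J/(mol·K).
ΔU = 0.828×12.5×(198−385) = -1940 J.

-1940 J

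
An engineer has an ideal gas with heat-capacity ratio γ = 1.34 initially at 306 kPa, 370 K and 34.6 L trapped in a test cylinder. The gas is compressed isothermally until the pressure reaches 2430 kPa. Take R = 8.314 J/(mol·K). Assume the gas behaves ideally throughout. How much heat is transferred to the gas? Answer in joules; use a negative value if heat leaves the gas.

n = P₁V₁/(RT₁) = 306×34.6/(8.314×370) = 3.44 mol.
Isothermal: T stays 370 K; PV = const ⇒ V₂ = 4.36 L, P₂ = 2430 kPa.
ΔU = 0 (ideal gas, T constant).
W = nRT ln(V₂/V₁) = 3.44×8.314×370×ln(0.126) = -21900 J.
Q = ΔU + W = -21900 J.

-21900 J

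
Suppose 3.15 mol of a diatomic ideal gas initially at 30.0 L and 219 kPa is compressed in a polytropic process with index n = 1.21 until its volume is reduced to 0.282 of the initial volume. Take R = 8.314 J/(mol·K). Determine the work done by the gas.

-9530 J

T₁ = P₁V₁/(nR) = 219×30.0/(3.15×8.314) = 251 K.
Polytropic n=1.21: T₂ = T₁(V₁/V₂)^(n−1) = 251×(3.55)^0.21 = 327 K; P₂ = P₁(V₁/V₂)^n = 1010 kPa.
W = (P₁V₁−P₂V₂)/(n−1) = (219×30.0−1010×8.46)/0.21 = -9530 J.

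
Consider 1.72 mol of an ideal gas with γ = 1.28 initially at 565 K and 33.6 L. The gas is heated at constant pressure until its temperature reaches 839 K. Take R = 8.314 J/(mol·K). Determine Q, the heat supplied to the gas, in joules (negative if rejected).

P₁ = nRT₁/V₁ = 1.72×8.314×565/33.6 = 240 kPa.
Isobaric: P stays 240 kPa; V/T = const ⇒ T₂ = 839 K, V₂ = 49.9 L.
W = PΔV = 240×(49.9−33.6) kPa·L = 3920 J.
ΔU = nCvΔT = 1.72×29.7×(839−565) = 14000 J.
Q = ΔU + W = nCpΔT = 17900 J.

17900 J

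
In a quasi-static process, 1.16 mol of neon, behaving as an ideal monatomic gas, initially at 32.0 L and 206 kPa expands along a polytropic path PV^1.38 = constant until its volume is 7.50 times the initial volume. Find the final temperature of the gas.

T₁ = P₁V₁/(nR) = 206×32.0/(1.16×8.314) = 684 K.
Polytropic n=1.38: T₂ = T₁(V₁/V₂)^(n−1) = 684×(0.133)^0.38 = 318 K; P₂ = P₁(V₁/V₂)^n = 12.8 kPa.

318 K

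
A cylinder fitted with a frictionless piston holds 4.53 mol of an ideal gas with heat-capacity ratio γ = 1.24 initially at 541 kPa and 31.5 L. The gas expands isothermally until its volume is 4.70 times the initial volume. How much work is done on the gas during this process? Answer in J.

-26400 J

T₁ = P₁V₁/(nR) = 541×31.5/(4.53×8.314) = 452 K.
Isothermal: T stays 452 K; PV = const ⇒ V₂ = 148 L, P₂ = 115 kPa.
W = nRT ln(V₂/V₁) = 4.53×8.314×452×ln(4.70) = 26400 J.
Work done on the gas = −W_by = -26400 J.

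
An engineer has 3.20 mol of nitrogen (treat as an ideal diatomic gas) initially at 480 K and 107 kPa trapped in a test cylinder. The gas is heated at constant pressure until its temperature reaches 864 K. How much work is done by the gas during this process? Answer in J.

V₁ = nRT₁/P₁ = 3.20×8.314×480/107 = 119 L.
Isobaric: P stays 107 kPa; V/T = const ⇒ T₂ = 864 K, V₂ = 215 L.
W = PΔV = 107×(215−119) kPa·L = 10200 J.

10200 J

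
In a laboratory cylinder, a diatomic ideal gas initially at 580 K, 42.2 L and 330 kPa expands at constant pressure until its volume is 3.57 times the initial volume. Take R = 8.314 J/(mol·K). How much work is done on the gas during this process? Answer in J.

-35800 J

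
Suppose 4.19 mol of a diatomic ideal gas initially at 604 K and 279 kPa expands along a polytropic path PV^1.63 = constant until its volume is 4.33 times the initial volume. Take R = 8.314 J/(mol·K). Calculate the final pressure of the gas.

V₁ = nRT₁/P₁ = 4.19×8.314×604/279 = 75.4 L.
Polytropic n=1.63: T₂ = T₁(V₁/V₂)^(n−1) = 604×(0.231)^0.63 = 240 K; P₂ = P₁(V₁/V₂)^n = 25.6 kPa.

25.6 kPa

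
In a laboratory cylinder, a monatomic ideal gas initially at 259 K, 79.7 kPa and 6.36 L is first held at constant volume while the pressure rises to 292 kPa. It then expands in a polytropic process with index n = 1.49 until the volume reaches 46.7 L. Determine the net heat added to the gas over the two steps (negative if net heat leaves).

2650 J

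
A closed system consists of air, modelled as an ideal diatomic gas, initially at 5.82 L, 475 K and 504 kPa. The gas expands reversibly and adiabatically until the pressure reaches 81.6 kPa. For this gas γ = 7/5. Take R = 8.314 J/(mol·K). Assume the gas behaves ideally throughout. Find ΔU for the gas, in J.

-2970 J

n = P₁V₁/(RT₁) = 504×5.82/(8.314×475) = 0.743 mol.
Adiabatic: T₂/T₁ = (P₂/P₁)^((γ−1)/γ) ⇒ T₂ = 475×(0.162)^0.286 = 282 K; V₂ = 21.4 L.
For an ideal gas ΔU = nCvΔT with Cv = (5/2)R = 20.8 J/(mol·K).
ΔU = 0.743×20.8×(282−475) = -2970 J.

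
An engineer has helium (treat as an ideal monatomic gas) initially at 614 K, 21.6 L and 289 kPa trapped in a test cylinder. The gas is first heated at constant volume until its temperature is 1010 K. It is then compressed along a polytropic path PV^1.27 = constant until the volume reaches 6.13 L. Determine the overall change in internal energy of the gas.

n = P₁V₁/(RT₁) = 289×21.6/(8.314×614) = 1.22 mol.
Step 1 — Isochoric: V stays 21.6 L; P/T = const ⇒ T₂ = 1010 K, P₂ = 475 kPa.
W = 0 (no volume change).
ΔU = nCvΔT = 1.22×12.5×(1010−614) = 6040 J.
Q = ΔU = 6040 J.
State after step 1: P = 475 kPa, V = 21.6 L, T = 1010 K.
Step 2 — Polytropic n=1.27: T₂ = T₁(V₁/V₂)^(n−1) = 1010×(3.52)^0.27 = 1420 K; P₂ = P₁(V₁/V₂)^n = 2350 kPa.
W = (P₁V₁−P₂V₂)/(n−1) = (475×21.6−2350×6.13)/0.27 = -15400 J.
ΔU = nCvΔT = 1.22×12.5×(1420−1010) = 6240 J.
Q = ΔU + W = -9170 J.
Net over both steps: W = -15400 J, Q = -3130 J, ΔU = 12300 J.

12300 J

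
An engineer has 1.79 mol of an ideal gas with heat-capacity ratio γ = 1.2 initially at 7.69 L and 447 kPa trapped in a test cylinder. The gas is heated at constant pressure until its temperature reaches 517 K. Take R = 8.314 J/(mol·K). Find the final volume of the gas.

17.2 L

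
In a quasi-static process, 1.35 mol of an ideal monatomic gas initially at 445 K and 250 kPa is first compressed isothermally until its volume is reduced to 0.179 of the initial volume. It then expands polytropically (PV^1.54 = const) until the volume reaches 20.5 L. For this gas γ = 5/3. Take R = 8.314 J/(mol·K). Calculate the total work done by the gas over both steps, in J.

V₁ = nRT₁/P₁ = 1.35×8.314×445/250 = 20.0 L.
Step 1 — Isothermal: T stays 445 K; PV = const ⇒ V₂ = 3.58 L, P₂ = 1400 kPa.
ΔU = 0 (ideal gas, T constant).
W = nRT ln(V₂/V₁) = 1.35×8.314×445×ln(0.179) = -8590 J.
Q = ΔU + W = -8590 J.
State after step 1: P = 1400 kPa, V = 3.58 L, T = 445 K.
Step 2 — Polytropic n=1.54: T₂ = T₁(V₁/V₂)^(n−1) = 445×(0.174)^0.54 = 173 K; P₂ = P₁(V₁/V₂)^n = 94.9 kPa.
W = (P₁V₁−P₂V₂)/(n−1) = (1400×3.58−94.9×20.5)/0.54 = 5650 J.
ΔU = nCvΔT = 1.35×12.5×(173−445) = -4570 J.
Q = ΔU + W = 1070 J.
Net over both steps: W = -2950 J, Q = -7520 J, ΔU = -4570 J.

-2950 J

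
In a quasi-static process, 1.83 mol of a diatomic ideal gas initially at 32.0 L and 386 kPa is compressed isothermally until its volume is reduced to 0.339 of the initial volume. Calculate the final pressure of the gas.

T₁ = P₁V₁/(nR) = 386×32.0/(1.83×8.314) = 812 K.
Isothermal: T stays 812 K; PV = const ⇒ V₂ = 10.8 L, P₂ = 1140 kPa.

1140 kPa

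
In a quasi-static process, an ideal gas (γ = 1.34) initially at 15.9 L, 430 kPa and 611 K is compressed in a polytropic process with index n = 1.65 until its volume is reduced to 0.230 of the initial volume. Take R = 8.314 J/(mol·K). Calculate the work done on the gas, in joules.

16800 J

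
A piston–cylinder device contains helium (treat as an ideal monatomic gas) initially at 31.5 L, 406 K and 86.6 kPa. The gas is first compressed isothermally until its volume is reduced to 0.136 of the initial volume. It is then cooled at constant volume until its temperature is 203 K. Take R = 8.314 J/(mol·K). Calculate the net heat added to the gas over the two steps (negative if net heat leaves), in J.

n = P₁V₁/(RT₁) = 86.6×31.5/(8.314×406) = 0.808 mol.
Step 1 — Isothermal: T stays 406 K; PV = const ⇒ V₂ = 4.28 L, P₂ = 637 kPa.
ΔU = 0 (ideal gas, T constant).
W = nRT ln(V₂/V₁) = 0.808×8.314×406×ln(0.136) = -5440 J.
Q = ΔU + W = -5440 J.
State after step 1: P = 637 kPa, V = 4.28 L, T = 406 K.
Step 2 — Isochoric: V stays 4.28 L; P/T = const ⇒ T₂ = 203 K, P₂ = 318 kPa.
W = 0 (no volume change).
ΔU = nCvΔT = 0.808×12.5×(203−406) = -2050 J.
Q = ΔU = -2050 J.
Net over both steps: W = -5440 J, Q = -7490 J, ΔU = -2050 J.

-7490 J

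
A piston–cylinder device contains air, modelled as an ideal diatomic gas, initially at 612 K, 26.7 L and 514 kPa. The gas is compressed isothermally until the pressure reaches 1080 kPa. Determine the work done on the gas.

10200 J

n = P₁V₁/(RT₁) = 514×26.7/(8.314×612) = 2.70 mol.
Isothermal: T stays 612 K; PV = const ⇒ V₂ = 12.7 L, P₂ = 1080 kPa.
W = nRT ln(V₂/V₁) = 2.70×8.314×612×ln(0.476) = -10200 J.
Work done on the gas = −W_by = 10200 J.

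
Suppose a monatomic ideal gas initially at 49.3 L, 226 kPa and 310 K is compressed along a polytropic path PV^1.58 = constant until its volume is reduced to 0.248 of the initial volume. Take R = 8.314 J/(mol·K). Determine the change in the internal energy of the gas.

20800 J

n = P₁V₁/(RT₁) = 226×49.3/(8.314×310) = 4.32 mol.
Polytropic n=1.58: T₂ = T₁(V₁/V₂)^(n−1) = 310×(4.03)^0.58 = 696 K; P₂ = P₁(V₁/V₂)^n = 2050 kPa.
For an ideal gas ΔU = nCvΔT with Cv = (3/2)R = 12.5 J/(mol·K).
ΔU = 4.32×12.5×(696−310) = 20800 J.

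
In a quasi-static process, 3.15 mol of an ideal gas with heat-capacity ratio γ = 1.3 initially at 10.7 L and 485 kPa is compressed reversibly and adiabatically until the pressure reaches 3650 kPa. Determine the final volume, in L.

2.27 L

T₁ = P₁V₁/(nR) = 485×10.7/(3.15×8.314) = 198 K.
Adiabatic: T₂/T₁ = (P₂/P₁)^((γ−1)/γ) ⇒ T₂ = 198×(7.53)^0.231 = 316 K; V₂ = 2.27 L.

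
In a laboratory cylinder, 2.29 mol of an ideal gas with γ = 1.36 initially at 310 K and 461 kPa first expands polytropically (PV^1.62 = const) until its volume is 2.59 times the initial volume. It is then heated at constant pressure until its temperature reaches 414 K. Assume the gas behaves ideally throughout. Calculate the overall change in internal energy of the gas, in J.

V₁ = nRT₁/P₁ = 2.29×8.314×310/461 = 12.8 L.
Step 1 — Polytropic n=1.62: T₂ = T₁(V₁/V₂)^(n−1) = 310×(0.386)^0.62 = 172 K; P₂ = P₁(V₁/V₂)^n = 98.7 kPa.
W = (P₁V₁−P₂V₂)/(n−1) = (461×12.8−98.7×33.2)/0.62 = 4240 J.
ΔU = nCvΔT = 2.29×23.1×(172−310) = -7310 J.
Q = ΔU + W = -3060 J.
State after step 1: P = 98.7 kPa, V = 33.2 L, T = 172 K.
Step 2 — Isobaric: P stays 98.7 kPa; V/T = const ⇒ T₂ = 414 K, V₂ = 79.9 L.
W = PΔV = 98.7×(79.9−33.2) kPa·L = 4610 J.
ΔU = nCvΔT = 2.29×23.1×(414−172) = 12800 J.
Q = ΔU + W = nCpΔT = 17400 J.
Net over both steps: W = 8850 J, Q = 14400 J, ΔU = 5500 J.

5500 J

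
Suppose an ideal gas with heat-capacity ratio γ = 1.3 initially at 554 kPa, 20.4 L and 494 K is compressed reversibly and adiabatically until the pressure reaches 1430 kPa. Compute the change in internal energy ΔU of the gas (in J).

9220 J

n = P₁V₁/(RT₁) = 554×20.4/(8.314×494) = 2.75 mol.
Adiabatic: T₂/T₁ = (P₂/P₁)^((γ−1)/γ) ⇒ T₂ = 494×(2.58)^0.231 = 615 K; V₂ = 9.84 L.
For an ideal gas ΔU = nCvΔT with Cv = R/(γ−1) = 27.7 J/(mol·K).
ΔU = 2.75×27.7×(615−494) = 9220 J.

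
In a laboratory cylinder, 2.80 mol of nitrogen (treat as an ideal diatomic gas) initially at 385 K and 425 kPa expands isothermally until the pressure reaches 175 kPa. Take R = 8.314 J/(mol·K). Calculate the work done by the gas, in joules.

7950 J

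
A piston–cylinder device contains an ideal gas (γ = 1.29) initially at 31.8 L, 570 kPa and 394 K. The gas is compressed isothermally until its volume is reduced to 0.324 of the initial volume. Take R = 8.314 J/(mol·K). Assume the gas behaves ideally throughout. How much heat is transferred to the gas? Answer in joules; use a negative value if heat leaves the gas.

n = P₁V₁/(RT₁) = 570×31.8/(8.314×394) = 5.53 mol.
Isothermal: T stays 394 K; PV = const ⇒ V₂ = 10.3 L, P₂ = 1760 kPa.
ΔU = 0 (ideal gas, T constant).
W = nRT ln(V₂/V₁) = 5.53×8.314×394×ln(0.324) = -20400 J.
Q = ΔU + W = -20400 J.

-20400 J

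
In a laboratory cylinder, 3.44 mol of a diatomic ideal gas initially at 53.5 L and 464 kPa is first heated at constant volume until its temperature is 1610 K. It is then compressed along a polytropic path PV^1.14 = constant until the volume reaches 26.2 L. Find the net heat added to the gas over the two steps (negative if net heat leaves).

30600 J

T₁ = P₁V₁/(nR) = 464×53.5/(3.44×8.314) = 868 K.
Step 1 — Isochoric: V stays 53.5 L; P/T = const ⇒ T₂ = 1610 K, P₂ = 861 kPa.
W = 0 (no volume change).
ΔU = nCvΔT = 3.44×20.8×(1610−868) = 53100 J.
Q = ΔU = 53100 J.
State after step 1: P = 861 kPa, V = 53.5 L, T = 1610 K.
Step 2 — Polytropic n=1.14: T₂ = T₁(V₁/V₂)^(n−1) = 1610×(2.04)^0.14 = 1780 K; P₂ = P₁(V₁/V₂)^n = 1940 kPa.
W = (P₁V₁−P₂V₂)/(n−1) = (861×53.5−1940×26.2)/0.14 = -34600 J.
ΔU = nCvΔT = 3.44×20.8×(1780−1610) = 12100 J.
Q = ΔU + W = -22500 J.
Net over both steps: W = -34600 J, Q = 30600 J, ΔU = 65200 J.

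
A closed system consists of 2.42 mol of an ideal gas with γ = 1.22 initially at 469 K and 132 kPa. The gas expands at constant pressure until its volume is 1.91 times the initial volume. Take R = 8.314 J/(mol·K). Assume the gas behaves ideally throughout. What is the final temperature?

896 K

V₁ = nRT₁/P₁ = 2.42×8.314×469/132 = 71.5 L.
Isobaric: P stays 132 kPa; V/T = const ⇒ T₂ = 896 K, V₂ = 137 L.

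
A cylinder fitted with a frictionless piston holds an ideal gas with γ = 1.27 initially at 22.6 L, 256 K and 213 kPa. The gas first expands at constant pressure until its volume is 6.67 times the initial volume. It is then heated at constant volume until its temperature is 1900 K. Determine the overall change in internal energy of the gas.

114000 J

n = P₁V₁/(RT₁) = 213×22.6/(8.314×256) = 2.26 mol.
Step 1 — Isobaric: P stays 213 kPa; V/T = const ⇒ T₂ = 1710 K, V₂ = 151 L.
W = PΔV = 213×(151−22.6) kPa·L = 27300 J.
ΔU = nCvΔT = 2.26×30.8×(1710−256) = 101000 J.
Q = ΔU + W = nCpΔT = 128000 J.
State after step 1: P = 213 kPa, V = 151 L, T = 1710 K.
Step 2 — Isochoric: V stays 151 L; P/T = const ⇒ T₂ = 1900 K, P₂ = 237 kPa.
W = 0 (no volume change).
ΔU = nCvΔT = 2.26×30.8×(1900−1710) = 13400 J.
Q = ΔU = 13400 J.
Net over both steps: W = 27300 J, Q = 142000 J, ΔU = 114000 J.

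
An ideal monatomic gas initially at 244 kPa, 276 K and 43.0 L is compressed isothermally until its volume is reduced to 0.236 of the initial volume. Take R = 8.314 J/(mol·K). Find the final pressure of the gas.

Isothermal: T stays 276 K; PV = const ⇒ V₂ = 10.1 L, P₂ = 1030 kPa.

1030 kPa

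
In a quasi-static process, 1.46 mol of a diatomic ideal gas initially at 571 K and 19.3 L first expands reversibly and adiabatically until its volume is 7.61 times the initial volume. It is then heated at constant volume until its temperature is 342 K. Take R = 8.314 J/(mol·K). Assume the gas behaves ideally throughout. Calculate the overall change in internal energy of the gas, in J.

-6950 J

P₁ = nRT₁/V₁ = 1.46×8.314×571/19.3 = 359 kPa.
Step 1 — Adiabatic: TV^(γ−1) = const ⇒ T₂ = 571×(0.131)^0.400 = 254 K; PV^γ = const ⇒ P₂ = 21.0 kPa.
ΔU = nCvΔT = 1.46×20.8×(254−571) = -9630 J.
Q = 0 for an adiabatic process, so W = −ΔU = 9630 J.
State after step 1: P = 21.0 kPa, V = 147 L, T = 254 K.
Step 2 — Isochoric: V stays 147 L; P/T = const ⇒ T₂ = 342 K, P₂ = 28.3 kPa.
W = 0 (no volume change).
ΔU = nCvΔT = 1.46×20.8×(342−254) = 2680 J.
Q = ΔU = 2680 J.
Net over both steps: W = 9630 J, Q = 2680 J, ΔU = -6950 J.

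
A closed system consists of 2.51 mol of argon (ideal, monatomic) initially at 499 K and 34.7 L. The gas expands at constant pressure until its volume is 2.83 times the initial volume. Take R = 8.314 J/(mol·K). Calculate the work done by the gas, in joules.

P₁ = nRT₁/V₁ = 2.51×8.314×499/34.7 = 300 kPa.
Isobaric: P stays 300 kPa; V/T = const ⇒ T₂ = 1410 K, V₂ = 98.2 L.
W = PΔV = 300×(98.2−34.7) kPa·L = 19100 J.

19100 J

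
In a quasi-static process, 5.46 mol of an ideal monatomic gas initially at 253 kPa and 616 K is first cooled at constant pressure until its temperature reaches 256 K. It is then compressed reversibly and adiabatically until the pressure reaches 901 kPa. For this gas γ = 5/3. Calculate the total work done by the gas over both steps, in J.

-27900 J

V₁ = nRT₁/P₁ = 5.46×8.314×616/253 = 111 L.
Step 1 — Isobaric: P stays 253 kPa; V/T = const ⇒ T₂ = 256 K, V₂ = 45.9 L.
W = PΔV = 253×(45.9−111) kPa·L = -16300 J.
ΔU = nCvΔT = 5.46×12.5×(256−616) = -24500 J.
Q = ΔU + W = nCpΔT = -40900 J.
State after step 1: P = 253 kPa, V = 45.9 L, T = 256 K.
Step 2 — Adiabatic: T₂/T₁ = (P₂/P₁)^((γ−1)/γ) ⇒ T₂ = 256×(3.56)^0.400 = 425 K; V₂ = 21.4 L.
ΔU = nCvΔT = 5.46×12.5×(425−256) = 11500 J.
Q = 0 for an adiabatic process, so W = −ΔU = -11500 J.
Net over both steps: W = -27900 J, Q = -40900 J, ΔU = -13000 J.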